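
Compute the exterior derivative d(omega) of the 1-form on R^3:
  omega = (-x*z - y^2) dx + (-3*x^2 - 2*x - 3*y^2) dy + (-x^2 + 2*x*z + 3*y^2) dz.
d(omega) = (-6*x + 2*y - 2) dx ∧ dy + (-x + 2*z) dx ∧ dz + (6*y) dy ∧ dz

For a 1-form omega = sum_i f_i dx_i, the exterior derivative is
  d(omega) = sum_{i < j} (∂f_j/∂x_i - ∂f_i/∂x_j) dx_i ∧ dx_j.
  coefficient of dx ∧ dy: ∂f_2/∂x - ∂f_1/∂y = ∂(-3*x^2 - 2*x - 3*y^2)/∂x - ∂(-x*z - y^2)/∂y = -6*x + 2*y - 2
  coefficient of dx ∧ dz: ∂f_3/∂x - ∂f_1/∂z = ∂(-x^2 + 2*x*z + 3*y^2)/∂x - ∂(-x*z - y^2)/∂z = -x + 2*z
  coefficient of dy ∧ dz: ∂f_3/∂y - ∂f_2/∂z = ∂(-x^2 + 2*x*z + 3*y^2)/∂y - ∂(-3*x^2 - 2*x - 3*y^2)/∂z = 6*y
Assembling: d(omega) = (-6*x + 2*y - 2) dx ∧ dy + (-x + 2*z) dx ∧ dz + (6*y) dy ∧ dz.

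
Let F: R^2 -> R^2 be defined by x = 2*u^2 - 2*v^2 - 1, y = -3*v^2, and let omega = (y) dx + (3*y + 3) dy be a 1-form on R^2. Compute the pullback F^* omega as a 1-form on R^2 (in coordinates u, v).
F^* omega = (-12*u*v^2) du + (66*v^3 - 18*v) dv

Using F^*(f dg) = (f ∘ F) d(g ∘ F), substitute each coordinate x_i by F_i(u, v) in f_i, and replace dx_i by d F_i = (∂F_i/∂u) du + (∂F_i/∂v) dv.
  For the x component: f_1(F) = -3*v^2; d F_1 = (4*u) du + (-4*v) dv
  For the y component: f_2(F) = 3 - 9*v^2; d F_2 = (0) du + (-6*v) dv
Combining and collecting du, dv coefficients:
  coeff of du: -12*u*v^2
  coeff of dv: 66*v^3 - 18*v
F^* omega = (-12*u*v^2) du + (66*v^3 - 18*v) dv.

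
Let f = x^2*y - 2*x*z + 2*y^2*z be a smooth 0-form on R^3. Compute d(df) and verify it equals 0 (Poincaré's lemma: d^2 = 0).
d(df) = 0

Step 1: df = sum_i (∂f/∂x_i) dx_i = (2*x*y - 2*z) dx + (x^2 + 4*y*z) dy + (-2*x + 2*y^2) dz.
Step 2: Apply d again. Using the 1-form formula, the coefficient of dx ∧ dy in d(df) is ∂^2 f/∂x ∂y - ∂^2 f/∂y ∂x = (2*x) - (2*x) = 0 (equality of mixed partials for smooth f).
Similarly for dx ∧ dz and dy ∧ dz — all coefficients vanish. So d(df) = 0.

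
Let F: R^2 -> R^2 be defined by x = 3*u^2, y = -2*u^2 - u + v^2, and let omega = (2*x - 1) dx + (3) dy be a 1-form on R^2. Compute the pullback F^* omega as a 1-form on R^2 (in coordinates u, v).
F^* omega = (36*u^3 - 18*u - 3) du + (6*v) dv

Using F^*(f dg) = (f ∘ F) d(g ∘ F), substitute each coordinate x_i by F_i(u, v) in f_i, and replace dx_i by d F_i = (∂F_i/∂u) du + (∂F_i/∂v) dv.
  For the x component: f_1(F) = 6*u^2 - 1; d F_1 = (6*u) du + (0) dv
  For the y component: f_2(F) = 3; d F_2 = (-4*u - 1) du + (2*v) dv
Combining and collecting du, dv coefficients:
  coeff of du: 36*u^3 - 18*u - 3
  coeff of dv: 6*v
F^* omega = (36*u^3 - 18*u - 3) du + (6*v) dv.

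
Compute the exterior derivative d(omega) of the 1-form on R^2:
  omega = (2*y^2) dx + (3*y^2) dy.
d(omega) = (-4*y) dx ∧ dy

For a 1-form omega = sum_i f_i dx_i, the exterior derivative is
  d(omega) = sum_{i < j} (∂f_j/∂x_i - ∂f_i/∂x_j) dx_i ∧ dx_j.
  coefficient of dx ∧ dy: ∂f_2/∂x - ∂f_1/∂y = ∂(3*y^2)/∂x - ∂(2*y^2)/∂y = -4*y
Assembling: d(omega) = (-4*y) dx ∧ dy.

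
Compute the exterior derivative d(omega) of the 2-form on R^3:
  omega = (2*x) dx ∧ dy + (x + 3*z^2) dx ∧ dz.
d(omega) = 0

For a 2-form omega = sum_{i<j} g_{ij} dx_i ∧ dx_j, the exterior derivative is
  d(omega) = sum_{i<j} d(g_{ij}) ∧ dx_i ∧ dx_j = sum_{i<j, k} (∂g_{ij}/∂x_k) dx_k ∧ dx_i ∧ dx_j.
Expand each term, using dx_k ∧ dx_i ∧ dx_j = sgn(permutation) dx_{(a)} ∧ dx_{(b)} ∧ dx_{(c)} with (a < b < c) sorted:

Collecting like 3-forms: d(omega) = 0.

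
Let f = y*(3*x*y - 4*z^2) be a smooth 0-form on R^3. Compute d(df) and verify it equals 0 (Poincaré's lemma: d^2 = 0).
d(df) = 0

Step 1: df = sum_i (∂f/∂x_i) dx_i = (3*y^2) dx + (6*x*y - 4*z^2) dy + (-8*y*z) dz.
Step 2: Apply d again. Using the 1-form formula, the coefficient of dx ∧ dy in d(df) is ∂^2 f/∂x ∂y - ∂^2 f/∂y ∂x = (6*y) - (6*y) = 0 (equality of mixed partials for smooth f).
Similarly for dx ∧ dz and dy ∧ dz — all coefficients vanish. So d(df) = 0.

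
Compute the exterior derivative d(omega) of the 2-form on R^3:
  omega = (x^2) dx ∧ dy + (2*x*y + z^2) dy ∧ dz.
d(omega) = (2*y) dx ∧ dy ∧ dz

For a 2-form omega = sum_{i<j} g_{ij} dx_i ∧ dx_j, the exterior derivative is
  d(omega) = sum_{i<j} d(g_{ij}) ∧ dx_i ∧ dx_j = sum_{i<j, k} (∂g_{ij}/∂x_k) dx_k ∧ dx_i ∧ dx_j.
Expand each term, using dx_k ∧ dx_i ∧ dx_j = sgn(permutation) dx_{(a)} ∧ dx_{(b)} ∧ dx_{(c)} with (a < b < c) sorted:
  d(2*x*y + z^2) includes (∂/∂x)(2*x*y + z^2) dx = (2*y) dx, which multiplied by dy ∧ dz gives (2*y) dx ∧ dy ∧ dz
Collecting like 3-forms: d(omega) = (2*y) dx ∧ dy ∧ dz.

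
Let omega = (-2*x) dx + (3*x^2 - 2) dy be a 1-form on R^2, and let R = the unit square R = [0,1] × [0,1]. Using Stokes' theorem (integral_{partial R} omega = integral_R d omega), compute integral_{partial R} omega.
integral_(partial R) omega = 3

Stokes: integral_partial_R omega = integral_R d omega with d omega = (∂Q/∂x - ∂P/∂y) dx ∧ dy.
  ∂Q/∂x = 6*x
  ∂P/∂y = 0
  integrand = ∂Q/∂x - ∂P/∂y = 6*x.
Integrating over R: integral_0^1 integral_0^1 (6*x) dx dy = 3.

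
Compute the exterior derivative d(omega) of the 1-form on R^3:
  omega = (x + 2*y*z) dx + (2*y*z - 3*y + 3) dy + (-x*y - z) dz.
d(omega) = (-2*z) dx ∧ dy + (-3*y) dx ∧ dz + (-x - 2*y) dy ∧ dz

For a 1-form omega = sum_i f_i dx_i, the exterior derivative is
  d(omega) = sum_{i < j} (∂f_j/∂x_i - ∂f_i/∂x_j) dx_i ∧ dx_j.
  coefficient of dx ∧ dy: ∂f_2/∂x - ∂f_1/∂y = ∂(2*y*z - 3*y + 3)/∂x - ∂(x + 2*y*z)/∂y = -2*z
  coefficient of dx ∧ dz: ∂f_3/∂x - ∂f_1/∂z = ∂(-x*y - z)/∂x - ∂(x + 2*y*z)/∂z = -3*y
  coefficient of dy ∧ dz: ∂f_3/∂y - ∂f_2/∂z = ∂(-x*y - z)/∂y - ∂(2*y*z - 3*y + 3)/∂z = -x - 2*y
Assembling: d(omega) = (-2*z) dx ∧ dy + (-3*y) dx ∧ dz + (-x - 2*y) dy ∧ dz.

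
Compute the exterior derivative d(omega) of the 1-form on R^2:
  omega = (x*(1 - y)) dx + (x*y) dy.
d(omega) = (x + y) dx ∧ dy

For a 1-form omega = sum_i f_i dx_i, the exterior derivative is
  d(omega) = sum_{i < j} (∂f_j/∂x_i - ∂f_i/∂x_j) dx_i ∧ dx_j.
  coefficient of dx ∧ dy: ∂f_2/∂x - ∂f_1/∂y = ∂(x*y)/∂x - ∂(x*(1 - y))/∂y = x + y
Assembling: d(omega) = (x + y) dx ∧ dy.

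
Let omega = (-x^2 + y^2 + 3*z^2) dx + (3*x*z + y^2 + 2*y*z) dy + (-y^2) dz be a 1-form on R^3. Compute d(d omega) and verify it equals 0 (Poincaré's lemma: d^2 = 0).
d(d omega) = 0

Step 1: d omega = sum_{i<j} (∂f_j/∂x_i - ∂f_i/∂x_j) dx_i ∧ dx_j:
  coeff of dx ∧ dy: -2*y + 3*z
  coeff of dx ∧ dz: -6*z
  coeff of dy ∧ dz: -3*x - 4*y
Step 2: Apply d again to each 2-form coefficient. The only possible 3-form in R^3 is dx ∧ dy ∧ dz, with coefficient
  ∂(coeff of dy∧dz)/∂x - ∂(coeff of dx∧dz)/∂y + ∂(coeff of dx∧dy)/∂z
  = ∂/∂x (-3*x - 4*y) - ∂/∂y (-6*z) + ∂/∂z (-2*y + 3*z).
Each of these terms simplifies to sums of mixed partials that cancel in pairs. The result is 0 (by equality of mixed partials for smooth functions — Schwarz / Clairaut).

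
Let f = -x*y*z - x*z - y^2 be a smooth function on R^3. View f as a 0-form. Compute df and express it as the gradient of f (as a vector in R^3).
df = (z*(-y - 1)) dx + (-x*z - 2*y) dy + (x*(-y - 1)) dz; grad f = (z*(-y - 1), -x*z - 2*y, x*(-y - 1))

For a 0-form f, d f = (∂f/∂x) dx + (∂f/∂y) dy + (∂f/∂z) dz. The components of the vector representation are exactly the entries of grad f in Cartesian coordinates:
  ∂f/∂x = z*(-y - 1)
  ∂f/∂y = -x*z - 2*y
  ∂f/∂z = x*(-y - 1).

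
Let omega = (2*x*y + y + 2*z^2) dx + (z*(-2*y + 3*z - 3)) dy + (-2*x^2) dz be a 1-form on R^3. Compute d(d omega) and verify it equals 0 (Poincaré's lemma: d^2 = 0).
d(d omega) = 0

Step 1: d omega = sum_{i<j} (∂f_j/∂x_i - ∂f_i/∂x_j) dx_i ∧ dx_j:
  coeff of dx ∧ dy: -2*x - 1
  coeff of dx ∧ dz: -4*x - 4*z
  coeff of dy ∧ dz: 2*y - 6*z + 3
Step 2: Apply d again to each 2-form coefficient. The only possible 3-form in R^3 is dx ∧ dy ∧ dz, with coefficient
  ∂(coeff of dy∧dz)/∂x - ∂(coeff of dx∧dz)/∂y + ∂(coeff of dx∧dy)/∂z
  = ∂/∂x (2*y - 6*z + 3) - ∂/∂y (-4*x - 4*z) + ∂/∂z (-2*x - 1).
Each of these terms simplifies to sums of mixed partials that cancel in pairs. The result is 0 (by equality of mixed partials for smooth functions — Schwarz / Clairaut).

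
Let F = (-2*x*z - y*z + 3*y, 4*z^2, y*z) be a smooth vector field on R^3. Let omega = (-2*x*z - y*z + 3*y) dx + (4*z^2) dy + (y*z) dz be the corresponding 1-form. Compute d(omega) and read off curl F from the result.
d(omega) = (-7*z) dy ∧ dz + (-2*x - y) dz ∧ dx + (z - 3) dx ∧ dy; curl F = (-7*z, -2*x - y, z - 3)

d omega = sum_{i<j} (∂f_j/∂x_i - ∂f_i/∂x_j) dx_i ∧ dx_j. Under the identification (dy ∧ dz, dz ∧ dx, dx ∧ dy) ↔ (e_x, e_y, e_z), the coefficients are exactly the components of curl F. Compute:
  ∂R/∂y - ∂Q/∂z = (z) - (8*z) = -7*z
  ∂P/∂z - ∂R/∂x = (-2*x - y) - (0) = -2*x - y
  ∂Q/∂x - ∂P/∂y = (0) - (3 - z) = z - 3.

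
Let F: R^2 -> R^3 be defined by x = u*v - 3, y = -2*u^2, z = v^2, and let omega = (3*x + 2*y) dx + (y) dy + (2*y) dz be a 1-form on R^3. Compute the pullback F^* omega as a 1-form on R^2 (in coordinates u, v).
F^* omega = (8*u^3 - 4*u^2*v + 3*u*v^2 - 9*v) du + (u*(-4*u^2 - 5*u*v - 9)) dv

Using F^*(f dg) = (f ∘ F) d(g ∘ F), substitute each coordinate x_i by F_i(u, v) in f_i, and replace dx_i by d F_i = (∂F_i/∂u) du + (∂F_i/∂v) dv.
  For the x component: f_1(F) = -4*u^2 + 3*u*v - 9; d F_1 = (v) du + (u) dv
  For the y component: f_2(F) = -2*u^2; d F_2 = (-4*u) du + (0) dv
  For the z component: f_3(F) = -4*u^2; d F_3 = (0) du + (2*v) dv
Combining and collecting du, dv coefficients:
  coeff of du: 8*u^3 - 4*u^2*v + 3*u*v^2 - 9*v
  coeff of dv: u*(-4*u^2 - 5*u*v - 9)
F^* omega = (8*u^3 - 4*u^2*v + 3*u*v^2 - 9*v) du + (u*(-4*u^2 - 5*u*v - 9)) dv.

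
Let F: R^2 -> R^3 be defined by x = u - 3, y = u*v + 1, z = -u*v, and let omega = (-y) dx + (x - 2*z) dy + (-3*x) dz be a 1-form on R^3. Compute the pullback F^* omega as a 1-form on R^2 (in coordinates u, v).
F^* omega = (2*u*v^2 + 3*u*v - 12*v - 1) du + (2*u*(u*v + 2*u - 6)) dv

Using F^*(f dg) = (f ∘ F) d(g ∘ F), substitute each coordinate x_i by F_i(u, v) in f_i, and replace dx_i by d F_i = (∂F_i/∂u) du + (∂F_i/∂v) dv.
  For the x component: f_1(F) = -u*v - 1; d F_1 = (1) du + (0) dv
  For the y component: f_2(F) = 2*u*v + u - 3; d F_2 = (v) du + (u) dv
  For the z component: f_3(F) = 9 - 3*u; d F_3 = (-v) du + (-u) dv
Combining and collecting du, dv coefficients:
  coeff of du: 2*u*v^2 + 3*u*v - 12*v - 1
  coeff of dv: 2*u*(u*v + 2*u - 6)
F^* omega = (2*u*v^2 + 3*u*v - 12*v - 1) du + (2*u*(u*v + 2*u - 6)) dv.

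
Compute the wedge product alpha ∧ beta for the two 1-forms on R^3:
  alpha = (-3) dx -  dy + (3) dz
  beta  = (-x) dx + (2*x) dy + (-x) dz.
alpha ∧ beta = (-7*x) dx ∧ dy + (6*x) dx ∧ dz + (-5*x) dy ∧ dz

Distribute the wedge, using dx_i ∧ dx_j = -dx_j ∧ dx_i and dx_i ∧ dx_i = 0. For each pair (i, j) with i < j, the coefficient of dx_i ∧ dx_j in alpha ∧ beta is (alpha_i * beta_j - alpha_j * beta_i). Collecting: alpha ∧ beta = (-7*x) dx ∧ dy + (6*x) dx ∧ dz + (-5*x) dy ∧ dz.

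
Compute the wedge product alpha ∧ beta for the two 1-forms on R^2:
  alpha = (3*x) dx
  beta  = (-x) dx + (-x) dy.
alpha ∧ beta = (-3*x^2) dx ∧ dy

Distribute the wedge, using dx_i ∧ dx_j = -dx_j ∧ dx_i and dx_i ∧ dx_i = 0. For each pair (i, j) with i < j, the coefficient of dx_i ∧ dx_j in alpha ∧ beta is (alpha_i * beta_j - alpha_j * beta_i). Collecting: alpha ∧ beta = (-3*x^2) dx ∧ dy.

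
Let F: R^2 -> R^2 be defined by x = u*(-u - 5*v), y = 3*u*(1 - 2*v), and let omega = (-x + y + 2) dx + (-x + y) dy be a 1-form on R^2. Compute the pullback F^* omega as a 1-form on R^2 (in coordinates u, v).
F^* omega = (-2*u^3 - 9*u^2*v - 3*u^2 + 11*u*v^2 - 36*u*v + 5*u - 10*v) du + (u*(-11*u^2 + 11*u*v - 33*u - 10)) dv

Using F^*(f dg) = (f ∘ F) d(g ∘ F), substitute each coordinate x_i by F_i(u, v) in f_i, and replace dx_i by d F_i = (∂F_i/∂u) du + (∂F_i/∂v) dv.
  For the x component: f_1(F) = u^2 - u*v + 3*u + 2; d F_1 = (-2*u - 5*v) du + (-5*u) dv
  For the y component: f_2(F) = u*(u - v + 3); d F_2 = (3 - 6*v) du + (-6*u) dv
Combining and collecting du, dv coefficients:
  coeff of du: -2*u^3 - 9*u^2*v - 3*u^2 + 11*u*v^2 - 36*u*v + 5*u - 10*v
  coeff of dv: u*(-11*u^2 + 11*u*v - 33*u - 10)
F^* omega = (-2*u^3 - 9*u^2*v - 3*u^2 + 11*u*v^2 - 36*u*v + 5*u - 10*v) du + (u*(-11*u^2 + 11*u*v - 33*u - 10)) dv.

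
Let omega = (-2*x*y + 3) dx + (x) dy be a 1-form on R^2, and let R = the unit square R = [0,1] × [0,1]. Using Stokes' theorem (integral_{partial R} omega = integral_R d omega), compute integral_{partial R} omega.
integral_(partial R) omega = 2

Stokes: integral_partial_R omega = integral_R d omega with d omega = (∂Q/∂x - ∂P/∂y) dx ∧ dy.
  ∂Q/∂x = 1
  ∂P/∂y = -2*x
  integrand = ∂Q/∂x - ∂P/∂y = 2*x + 1.
Integrating over R: integral_0^1 integral_0^1 (2*x + 1) dx dy = 2.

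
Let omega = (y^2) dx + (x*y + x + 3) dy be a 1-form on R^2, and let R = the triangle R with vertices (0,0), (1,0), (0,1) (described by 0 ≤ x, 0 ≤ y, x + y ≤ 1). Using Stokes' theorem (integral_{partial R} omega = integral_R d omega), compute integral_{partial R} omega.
integral_(partial R) omega = 1/3

Stokes: integral_partial_R omega = integral_R d omega with d omega = (∂Q/∂x - ∂P/∂y) dx ∧ dy.
  ∂Q/∂x = y + 1
  ∂P/∂y = 2*y
  integrand = ∂Q/∂x - ∂P/∂y = 1 - y.
Integrating over R: integral_0^1 integral_0^{1-x} (1 - y) dy dx = 1/3.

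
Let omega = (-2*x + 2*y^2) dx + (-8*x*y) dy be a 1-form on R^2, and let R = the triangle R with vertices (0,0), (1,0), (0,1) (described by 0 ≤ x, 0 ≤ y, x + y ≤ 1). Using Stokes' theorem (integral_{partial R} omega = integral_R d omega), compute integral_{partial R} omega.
integral_(partial R) omega = -2

Stokes: integral_partial_R omega = integral_R d omega with d omega = (∂Q/∂x - ∂P/∂y) dx ∧ dy.
  ∂Q/∂x = -8*y
  ∂P/∂y = 4*y
  integrand = ∂Q/∂x - ∂P/∂y = -12*y.
Integrating over R: integral_0^1 integral_0^{1-x} (-12*y) dy dx = -2.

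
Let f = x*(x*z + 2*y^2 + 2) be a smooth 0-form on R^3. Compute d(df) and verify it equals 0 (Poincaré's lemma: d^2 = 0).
d(df) = 0

Step 1: df = sum_i (∂f/∂x_i) dx_i = (2*x*z + 2*y^2 + 2) dx + (4*x*y) dy + (x^2) dz.
Step 2: Apply d again. Using the 1-form formula, the coefficient of dx ∧ dy in d(df) is ∂^2 f/∂x ∂y - ∂^2 f/∂y ∂x = (4*y) - (4*y) = 0 (equality of mixed partials for smooth f).
Similarly for dx ∧ dz and dy ∧ dz — all coefficients vanish. So d(df) = 0.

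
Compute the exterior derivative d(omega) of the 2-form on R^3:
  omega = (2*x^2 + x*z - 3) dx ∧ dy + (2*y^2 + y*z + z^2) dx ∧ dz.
d(omega) = (x - 4*y - z) dx ∧ dy ∧ dz

For a 2-form omega = sum_{i<j} g_{ij} dx_i ∧ dx_j, the exterior derivative is
  d(omega) = sum_{i<j} d(g_{ij}) ∧ dx_i ∧ dx_j = sum_{i<j, k} (∂g_{ij}/∂x_k) dx_k ∧ dx_i ∧ dx_j.
Expand each term, using dx_k ∧ dx_i ∧ dx_j = sgn(permutation) dx_{(a)} ∧ dx_{(b)} ∧ dx_{(c)} with (a < b < c) sorted:
  d(2*x^2 + x*z - 3) includes (∂/∂z)(2*x^2 + x*z - 3) dz = (x) dz, which multiplied by dx ∧ dy gives (x) dx ∧ dy ∧ dz
  d(2*y^2 + y*z + z^2) includes (∂/∂y)(2*y^2 + y*z + z^2) dy = (4*y + z) dy, which multiplied by dx ∧ dz gives (-4*y - z) dx ∧ dy ∧ dz
Collecting like 3-forms: d(omega) = (x - 4*y - z) dx ∧ dy ∧ dz.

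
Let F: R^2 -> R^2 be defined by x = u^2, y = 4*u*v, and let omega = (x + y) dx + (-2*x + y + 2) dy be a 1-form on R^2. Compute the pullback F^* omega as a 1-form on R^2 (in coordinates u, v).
F^* omega = (2*u^3 + 16*u*v^2 + 8*v) du + (8*u*(-u^2 + 2*u*v + 1)) dv

Using F^*(f dg) = (f ∘ F) d(g ∘ F), substitute each coordinate x_i by F_i(u, v) in f_i, and replace dx_i by d F_i = (∂F_i/∂u) du + (∂F_i/∂v) dv.
  For the x component: f_1(F) = u*(u + 4*v); d F_1 = (2*u) du + (0) dv
  For the y component: f_2(F) = -2*u^2 + 4*u*v + 2; d F_2 = (4*v) du + (4*u) dv
Combining and collecting du, dv coefficients:
  coeff of du: 2*u^3 + 16*u*v^2 + 8*v
  coeff of dv: 8*u*(-u^2 + 2*u*v + 1)
F^* omega = (2*u^3 + 16*u*v^2 + 8*v) du + (8*u*(-u^2 + 2*u*v + 1)) dv.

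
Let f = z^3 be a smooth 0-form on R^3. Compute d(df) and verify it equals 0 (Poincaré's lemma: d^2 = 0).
d(df) = 0

Step 1: df = sum_i (∂f/∂x_i) dx_i = (0) dx + (0) dy + (3*z^2) dz.
Step 2: Apply d again. Using the 1-form formula, the coefficient of dx ∧ dy in d(df) is ∂^2 f/∂x ∂y - ∂^2 f/∂y ∂x = (0) - (0) = 0 (equality of mixed partials for smooth f).
Similarly for dx ∧ dz and dy ∧ dz — all coefficients vanish. So d(df) = 0.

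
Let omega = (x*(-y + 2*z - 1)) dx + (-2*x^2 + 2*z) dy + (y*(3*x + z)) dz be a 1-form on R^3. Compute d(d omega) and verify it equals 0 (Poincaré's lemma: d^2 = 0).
d(d omega) = 0

Step 1: d omega = sum_{i<j} (∂f_j/∂x_i - ∂f_i/∂x_j) dx_i ∧ dx_j:
  coeff of dx ∧ dy: -3*x
  coeff of dx ∧ dz: -2*x + 3*y
  coeff of dy ∧ dz: 3*x + z - 2
Step 2: Apply d again to each 2-form coefficient. The only possible 3-form in R^3 is dx ∧ dy ∧ dz, with coefficient
  ∂(coeff of dy∧dz)/∂x - ∂(coeff of dx∧dz)/∂y + ∂(coeff of dx∧dy)/∂z
  = ∂/∂x (3*x + z - 2) - ∂/∂y (-2*x + 3*y) + ∂/∂z (-3*x).
Each of these terms simplifies to sums of mixed partials that cancel in pairs. The result is 0 (by equality of mixed partials for smooth functions — Schwarz / Clairaut).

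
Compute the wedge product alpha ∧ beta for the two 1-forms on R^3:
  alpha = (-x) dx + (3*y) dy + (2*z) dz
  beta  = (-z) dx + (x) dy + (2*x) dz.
alpha ∧ beta = (-x^2 + 3*y*z) dx ∧ dy + (-2*x^2 + 2*z^2) dx ∧ dz + (2*x*(3*y - z)) dy ∧ dz

Distribute the wedge, using dx_i ∧ dx_j = -dx_j ∧ dx_i and dx_i ∧ dx_i = 0. For each pair (i, j) with i < j, the coefficient of dx_i ∧ dx_j in alpha ∧ beta is (alpha_i * beta_j - alpha_j * beta_i). Collecting: alpha ∧ beta = (-x^2 + 3*y*z) dx ∧ dy + (-2*x^2 + 2*z^2) dx ∧ dz + (2*x*(3*y - z)) dy ∧ dz.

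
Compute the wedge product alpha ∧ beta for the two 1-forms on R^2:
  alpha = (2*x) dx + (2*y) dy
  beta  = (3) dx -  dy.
alpha ∧ beta = (-2*x - 6*y) dx ∧ dy

Distribute the wedge, using dx_i ∧ dx_j = -dx_j ∧ dx_i and dx_i ∧ dx_i = 0. For each pair (i, j) with i < j, the coefficient of dx_i ∧ dx_j in alpha ∧ beta is (alpha_i * beta_j - alpha_j * beta_i). Collecting: alpha ∧ beta = (-2*x - 6*y) dx ∧ dy.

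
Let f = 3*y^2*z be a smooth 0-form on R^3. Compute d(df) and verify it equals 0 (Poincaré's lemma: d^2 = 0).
d(df) = 0

Step 1: df = sum_i (∂f/∂x_i) dx_i = (0) dx + (6*y*z) dy + (3*y^2) dz.
Step 2: Apply d again. Using the 1-form formula, the coefficient of dx ∧ dy in d(df) is ∂^2 f/∂x ∂y - ∂^2 f/∂y ∂x = (0) - (0) = 0 (equality of mixed partials for smooth f).
Similarly for dx ∧ dz and dy ∧ dz — all coefficients vanish. So d(df) = 0.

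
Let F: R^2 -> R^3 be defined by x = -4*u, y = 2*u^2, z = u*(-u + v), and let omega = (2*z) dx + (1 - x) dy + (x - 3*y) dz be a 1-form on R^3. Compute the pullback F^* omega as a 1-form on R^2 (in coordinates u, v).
F^* omega = (2*u*(6*u^2 - 3*u*v + 16*u - 6*v + 2)) du + (u^2*(-6*u - 4)) dv

Using F^*(f dg) = (f ∘ F) d(g ∘ F), substitute each coordinate x_i by F_i(u, v) in f_i, and replace dx_i by d F_i = (∂F_i/∂u) du + (∂F_i/∂v) dv.
  For the x component: f_1(F) = 2*u*(-u + v); d F_1 = (-4) du + (0) dv
  For the y component: f_2(F) = 4*u + 1; d F_2 = (4*u) du + (0) dv
  For the z component: f_3(F) = 2*u*(-3*u - 2); d F_3 = (-2*u + v) du + (u) dv
Combining and collecting du, dv coefficients:
  coeff of du: 2*u*(6*u^2 - 3*u*v + 16*u - 6*v + 2)
  coeff of dv: u^2*(-6*u - 4)
F^* omega = (2*u*(6*u^2 - 3*u*v + 16*u - 6*v + 2)) du + (u^2*(-6*u - 4)) dv.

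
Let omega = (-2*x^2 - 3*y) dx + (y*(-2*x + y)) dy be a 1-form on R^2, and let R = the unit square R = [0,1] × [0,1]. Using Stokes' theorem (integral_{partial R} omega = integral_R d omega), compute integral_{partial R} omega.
integral_(partial R) omega = 2

Stokes: integral_partial_R omega = integral_R d omega with d omega = (∂Q/∂x - ∂P/∂y) dx ∧ dy.
  ∂Q/∂x = -2*y
  ∂P/∂y = -3
  integrand = ∂Q/∂x - ∂P/∂y = 3 - 2*y.
Integrating over R: integral_0^1 integral_0^1 (3 - 2*y) dx dy = 2.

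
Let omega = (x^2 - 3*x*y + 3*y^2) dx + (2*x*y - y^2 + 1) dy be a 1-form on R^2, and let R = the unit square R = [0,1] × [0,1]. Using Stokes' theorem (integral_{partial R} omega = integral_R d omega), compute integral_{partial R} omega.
integral_(partial R) omega = -1/2

Stokes: integral_partial_R omega = integral_R d omega with d omega = (∂Q/∂x - ∂P/∂y) dx ∧ dy.
  ∂Q/∂x = 2*y
  ∂P/∂y = -3*x + 6*y
  integrand = ∂Q/∂x - ∂P/∂y = 3*x - 4*y.
Integrating over R: integral_0^1 integral_0^1 (3*x - 4*y) dx dy = -1/2.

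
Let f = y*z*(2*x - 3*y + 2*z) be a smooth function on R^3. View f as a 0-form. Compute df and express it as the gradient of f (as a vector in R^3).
df = (2*y*z) dx + (2*z*(x - 3*y + z)) dy + (y*(2*x - 3*y + 4*z)) dz; grad f = (2*y*z, 2*z*(x - 3*y + z), y*(2*x - 3*y + 4*z))

For a 0-form f, d f = (∂f/∂x) dx + (∂f/∂y) dy + (∂f/∂z) dz. The components of the vector representation are exactly the entries of grad f in Cartesian coordinates:
  ∂f/∂x = 2*y*z
  ∂f/∂y = 2*z*(x - 3*y + z)
  ∂f/∂z = y*(2*x - 3*y + 4*z).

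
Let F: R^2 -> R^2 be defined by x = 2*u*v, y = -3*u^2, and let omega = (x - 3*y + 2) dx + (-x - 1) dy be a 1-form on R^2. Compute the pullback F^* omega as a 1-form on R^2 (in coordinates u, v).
F^* omega = (30*u^2*v + 4*u*v^2 + 6*u + 4*v) du + (2*u*(9*u^2 + 2*u*v + 2)) dv

Using F^*(f dg) = (f ∘ F) d(g ∘ F), substitute each coordinate x_i by F_i(u, v) in f_i, and replace dx_i by d F_i = (∂F_i/∂u) du + (∂F_i/∂v) dv.
  For the x component: f_1(F) = 9*u^2 + 2*u*v + 2; d F_1 = (2*v) du + (2*u) dv
  For the y component: f_2(F) = -2*u*v - 1; d F_2 = (-6*u) du + (0) dv
Combining and collecting du, dv coefficients:
  coeff of du: 30*u^2*v + 4*u*v^2 + 6*u + 4*v
  coeff of dv: 2*u*(9*u^2 + 2*u*v + 2)
F^* omega = (30*u^2*v + 4*u*v^2 + 6*u + 4*v) du + (2*u*(9*u^2 + 2*u*v + 2)) dv.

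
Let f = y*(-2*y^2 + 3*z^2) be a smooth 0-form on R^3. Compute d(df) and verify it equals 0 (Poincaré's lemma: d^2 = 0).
d(df) = 0

Step 1: df = sum_i (∂f/∂x_i) dx_i = (0) dx + (-6*y^2 + 3*z^2) dy + (6*y*z) dz.
Step 2: Apply d again. Using the 1-form formula, the coefficient of dx ∧ dy in d(df) is ∂^2 f/∂x ∂y - ∂^2 f/∂y ∂x = (0) - (0) = 0 (equality of mixed partials for smooth f).
Similarly for dx ∧ dz and dy ∧ dz — all coefficients vanish. So d(df) = 0.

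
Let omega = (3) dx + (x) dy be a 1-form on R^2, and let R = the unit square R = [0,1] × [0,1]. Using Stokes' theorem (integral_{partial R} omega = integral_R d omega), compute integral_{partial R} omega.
integral_(partial R) omega = 1

Stokes: integral_partial_R omega = integral_R d omega with d omega = (∂Q/∂x - ∂P/∂y) dx ∧ dy.
  ∂Q/∂x = 1
  ∂P/∂y = 0
  integrand = ∂Q/∂x - ∂P/∂y = 1.
Integrating over R: integral_0^1 integral_0^1 (1) dx dy = 1.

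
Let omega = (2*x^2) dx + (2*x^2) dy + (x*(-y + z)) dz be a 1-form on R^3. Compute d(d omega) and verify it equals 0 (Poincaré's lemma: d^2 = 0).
d(d omega) = 0

Step 1: d omega = sum_{i<j} (∂f_j/∂x_i - ∂f_i/∂x_j) dx_i ∧ dx_j:
  coeff of dx ∧ dy: 4*x
  coeff of dx ∧ dz: -y + z
  coeff of dy ∧ dz: -x
Step 2: Apply d again to each 2-form coefficient. The only possible 3-form in R^3 is dx ∧ dy ∧ dz, with coefficient
  ∂(coeff of dy∧dz)/∂x - ∂(coeff of dx∧dz)/∂y + ∂(coeff of dx∧dy)/∂z
  = ∂/∂x (-x) - ∂/∂y (-y + z) + ∂/∂z (4*x).
Each of these terms simplifies to sums of mixed partials that cancel in pairs. The result is 0 (by equality of mixed partials for smooth functions — Schwarz / Clairaut).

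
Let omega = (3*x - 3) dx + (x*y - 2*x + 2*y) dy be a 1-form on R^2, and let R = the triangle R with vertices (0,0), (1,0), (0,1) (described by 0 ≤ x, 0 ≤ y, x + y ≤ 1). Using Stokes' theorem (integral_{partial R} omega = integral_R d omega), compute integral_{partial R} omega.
integral_(partial R) omega = -5/6

Stokes: integral_partial_R omega = integral_R d omega with d omega = (∂Q/∂x - ∂P/∂y) dx ∧ dy.
  ∂Q/∂x = y - 2
  ∂P/∂y = 0
  integrand = ∂Q/∂x - ∂P/∂y = y - 2.
Integrating over R: integral_0^1 integral_0^{1-x} (y - 2) dy dx = -5/6.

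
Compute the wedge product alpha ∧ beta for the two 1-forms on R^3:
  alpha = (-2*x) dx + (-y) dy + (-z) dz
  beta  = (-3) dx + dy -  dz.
alpha ∧ beta = (-2*x - 3*y) dx ∧ dy + (2*x - 3*z) dx ∧ dz + (y + z) dy ∧ dz

Distribute the wedge, using dx_i ∧ dx_j = -dx_j ∧ dx_i and dx_i ∧ dx_i = 0. For each pair (i, j) with i < j, the coefficient of dx_i ∧ dx_j in alpha ∧ beta is (alpha_i * beta_j - alpha_j * beta_i). Collecting: alpha ∧ beta = (-2*x - 3*y) dx ∧ dy + (2*x - 3*z) dx ∧ dz + (y + z) dy ∧ dz.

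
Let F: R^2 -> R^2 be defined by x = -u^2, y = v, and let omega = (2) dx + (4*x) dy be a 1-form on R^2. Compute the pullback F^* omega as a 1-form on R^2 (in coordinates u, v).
F^* omega = (-4*u) du + (-4*u^2) dv

Using F^*(f dg) = (f ∘ F) d(g ∘ F), substitute each coordinate x_i by F_i(u, v) in f_i, and replace dx_i by d F_i = (∂F_i/∂u) du + (∂F_i/∂v) dv.
  For the x component: f_1(F) = 2; d F_1 = (-2*u) du + (0) dv
  For the y component: f_2(F) = -4*u^2; d F_2 = (0) du + (1) dv
Combining and collecting du, dv coefficients:
  coeff of du: -4*u
  coeff of dv: -4*u^2
F^* omega = (-4*u) du + (-4*u^2) dv.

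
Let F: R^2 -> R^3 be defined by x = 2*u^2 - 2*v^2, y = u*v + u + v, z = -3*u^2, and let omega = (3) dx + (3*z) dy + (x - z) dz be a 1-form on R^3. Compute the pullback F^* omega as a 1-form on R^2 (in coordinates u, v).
F^* omega = (3*u*(-10*u^2 - 3*u*v - 3*u + 4*v^2 + 4)) du + (-9*u^3 - 9*u^2 - 12*v) dv

Using F^*(f dg) = (f ∘ F) d(g ∘ F), substitute each coordinate x_i by F_i(u, v) in f_i, and replace dx_i by d F_i = (∂F_i/∂u) du + (∂F_i/∂v) dv.
  For the x component: f_1(F) = 3; d F_1 = (4*u) du + (-4*v) dv
  For the y component: f_2(F) = -9*u^2; d F_2 = (v + 1) du + (u + 1) dv
  For the z component: f_3(F) = 5*u^2 - 2*v^2; d F_3 = (-6*u) du + (0) dv
Combining and collecting du, dv coefficients:
  coeff of du: 3*u*(-10*u^2 - 3*u*v - 3*u + 4*v^2 + 4)
  coeff of dv: -9*u^3 - 9*u^2 - 12*v
F^* omega = (3*u*(-10*u^2 - 3*u*v - 3*u + 4*v^2 + 4)) du + (-9*u^3 - 9*u^2 - 12*v) dv.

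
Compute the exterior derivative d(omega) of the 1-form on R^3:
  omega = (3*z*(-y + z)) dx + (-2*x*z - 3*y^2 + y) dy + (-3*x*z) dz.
d(omega) = (z) dx ∧ dy + (3*y - 9*z) dx ∧ dz + (2*x) dy ∧ dz

For a 1-form omega = sum_i f_i dx_i, the exterior derivative is
  d(omega) = sum_{i < j} (∂f_j/∂x_i - ∂f_i/∂x_j) dx_i ∧ dx_j.
  coefficient of dx ∧ dy: ∂f_2/∂x - ∂f_1/∂y = ∂(-2*x*z - 3*y^2 + y)/∂x - ∂(3*z*(-y + z))/∂y = z
  coefficient of dx ∧ dz: ∂f_3/∂x - ∂f_1/∂z = ∂(-3*x*z)/∂x - ∂(3*z*(-y + z))/∂z = 3*y - 9*z
  coefficient of dy ∧ dz: ∂f_3/∂y - ∂f_2/∂z = ∂(-3*x*z)/∂y - ∂(-2*x*z - 3*y^2 + y)/∂z = 2*x
Assembling: d(omega) = (z) dx ∧ dy + (3*y - 9*z) dx ∧ dz + (2*x) dy ∧ dz.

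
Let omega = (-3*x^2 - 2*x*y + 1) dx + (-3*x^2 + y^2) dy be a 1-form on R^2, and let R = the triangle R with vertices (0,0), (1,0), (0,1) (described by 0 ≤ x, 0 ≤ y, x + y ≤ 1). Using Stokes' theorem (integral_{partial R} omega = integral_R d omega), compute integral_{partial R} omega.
integral_(partial R) omega = -2/3

Stokes: integral_partial_R omega = integral_R d omega with d omega = (∂Q/∂x - ∂P/∂y) dx ∧ dy.
  ∂Q/∂x = -6*x
  ∂P/∂y = -2*x
  integrand = ∂Q/∂x - ∂P/∂y = -4*x.
Integrating over R: integral_0^1 integral_0^{1-x} (-4*x) dy dx = -2/3.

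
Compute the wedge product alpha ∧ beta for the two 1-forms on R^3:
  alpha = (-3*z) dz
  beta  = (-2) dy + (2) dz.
alpha ∧ beta = (-6*z) dy ∧ dz

Distribute the wedge, using dx_i ∧ dx_j = -dx_j ∧ dx_i and dx_i ∧ dx_i = 0. For each pair (i, j) with i < j, the coefficient of dx_i ∧ dx_j in alpha ∧ beta is (alpha_i * beta_j - alpha_j * beta_i). Collecting: alpha ∧ beta = (-6*z) dy ∧ dz.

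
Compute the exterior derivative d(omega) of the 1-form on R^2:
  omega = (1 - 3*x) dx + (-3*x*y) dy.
d(omega) = (-3*y) dx ∧ dy

For a 1-form omega = sum_i f_i dx_i, the exterior derivative is
  d(omega) = sum_{i < j} (∂f_j/∂x_i - ∂f_i/∂x_j) dx_i ∧ dx_j.
  coefficient of dx ∧ dy: ∂f_2/∂x - ∂f_1/∂y = ∂(-3*x*y)/∂x - ∂(1 - 3*x)/∂y = -3*y
Assembling: d(omega) = (-3*y) dx ∧ dy.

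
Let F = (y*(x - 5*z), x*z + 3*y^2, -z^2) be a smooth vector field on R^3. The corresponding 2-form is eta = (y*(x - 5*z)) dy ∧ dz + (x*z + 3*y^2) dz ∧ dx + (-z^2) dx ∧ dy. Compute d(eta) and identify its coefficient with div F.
d(eta) = (7*y - 2*z) dx ∧ dy ∧ dz; div F = 7*y - 2*z

For a 2-form in R^3 of the form above, applying d gives a 3-form with coefficient ∂P/∂x + ∂Q/∂y + ∂R/∂z:
  ∂P/∂x = y
  ∂Q/∂y = 6*y
  ∂R/∂z = -2*z
Sum = 7*y - 2*z, which is exactly div F.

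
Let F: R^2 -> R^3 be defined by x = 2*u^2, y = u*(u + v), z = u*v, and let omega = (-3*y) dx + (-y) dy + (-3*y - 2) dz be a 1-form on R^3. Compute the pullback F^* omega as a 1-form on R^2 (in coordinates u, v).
F^* omega = (-14*u^3 - 18*u^2*v - 4*u*v^2 - 2*v) du + (2*u*(-2*u^2 - 2*u*v - 1)) dv

Using F^*(f dg) = (f ∘ F) d(g ∘ F), substitute each coordinate x_i by F_i(u, v) in f_i, and replace dx_i by d F_i = (∂F_i/∂u) du + (∂F_i/∂v) dv.
  For the x component: f_1(F) = 3*u*(-u - v); d F_1 = (4*u) du + (0) dv
  For the y component: f_2(F) = u*(-u - v); d F_2 = (2*u + v) du + (u) dv
  For the z component: f_3(F) = -3*u^2 - 3*u*v - 2; d F_3 = (v) du + (u) dv
Combining and collecting du, dv coefficients:
  coeff of du: -14*u^3 - 18*u^2*v - 4*u*v^2 - 2*v
  coeff of dv: 2*u*(-2*u^2 - 2*u*v - 1)
F^* omega = (-14*u^3 - 18*u^2*v - 4*u*v^2 - 2*v) du + (2*u*(-2*u^2 - 2*u*v - 1)) dv.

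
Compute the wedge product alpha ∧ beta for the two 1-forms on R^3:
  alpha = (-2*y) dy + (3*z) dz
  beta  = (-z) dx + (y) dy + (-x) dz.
alpha ∧ beta = (-2*y*z) dx ∧ dy + (y*(2*x - 3*z)) dy ∧ dz + (3*z^2) dx ∧ dz

Distribute the wedge, using dx_i ∧ dx_j = -dx_j ∧ dx_i and dx_i ∧ dx_i = 0. For each pair (i, j) with i < j, the coefficient of dx_i ∧ dx_j in alpha ∧ beta is (alpha_i * beta_j - alpha_j * beta_i). Collecting: alpha ∧ beta = (-2*y*z) dx ∧ dy + (y*(2*x - 3*z)) dy ∧ dz + (3*z^2) dx ∧ dz.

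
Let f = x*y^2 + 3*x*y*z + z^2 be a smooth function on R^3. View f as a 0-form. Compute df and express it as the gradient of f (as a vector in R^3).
df = (y*(y + 3*z)) dx + (x*(2*y + 3*z)) dy + (3*x*y + 2*z) dz; grad f = (y*(y + 3*z), x*(2*y + 3*z), 3*x*y + 2*z)

For a 0-form f, d f = (∂f/∂x) dx + (∂f/∂y) dy + (∂f/∂z) dz. The components of the vector representation are exactly the entries of grad f in Cartesian coordinates:
  ∂f/∂x = y*(y + 3*z)
  ∂f/∂y = x*(2*y + 3*z)
  ∂f/∂z = 3*x*y + 2*z.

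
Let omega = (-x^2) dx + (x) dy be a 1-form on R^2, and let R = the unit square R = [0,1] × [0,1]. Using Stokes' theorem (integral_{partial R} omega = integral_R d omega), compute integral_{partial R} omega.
integral_(partial R) omega = 1

Stokes: integral_partial_R omega = integral_R d omega with d omega = (∂Q/∂x - ∂P/∂y) dx ∧ dy.
  ∂Q/∂x = 1
  ∂P/∂y = 0
  integrand = ∂Q/∂x - ∂P/∂y = 1.
Integrating over R: integral_0^1 integral_0^1 (1) dx dy = 1.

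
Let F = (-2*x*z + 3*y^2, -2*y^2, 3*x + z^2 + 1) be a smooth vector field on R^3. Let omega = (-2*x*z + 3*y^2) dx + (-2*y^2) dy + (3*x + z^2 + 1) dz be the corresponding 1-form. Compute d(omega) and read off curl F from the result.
d(omega) = (0) dy ∧ dz + (-2*x - 3) dz ∧ dx + (-6*y) dx ∧ dy; curl F = (0, -2*x - 3, -6*y)

d omega = sum_{i<j} (∂f_j/∂x_i - ∂f_i/∂x_j) dx_i ∧ dx_j. Under the identification (dy ∧ dz, dz ∧ dx, dx ∧ dy) ↔ (e_x, e_y, e_z), the coefficients are exactly the components of curl F. Compute:
  ∂R/∂y - ∂Q/∂z = (0) - (0) = 0
  ∂P/∂z - ∂R/∂x = (-2*x) - (3) = -2*x - 3
  ∂Q/∂x - ∂P/∂y = (0) - (6*y) = -6*y.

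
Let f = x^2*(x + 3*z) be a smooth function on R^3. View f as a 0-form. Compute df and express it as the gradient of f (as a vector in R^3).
df = (3*x*(x + 2*z)) dx + (0) dy + (3*x^2) dz; grad f = (3*x*(x + 2*z), 0, 3*x^2)

For a 0-form f, d f = (∂f/∂x) dx + (∂f/∂y) dy + (∂f/∂z) dz. The components of the vector representation are exactly the entries of grad f in Cartesian coordinates:
  ∂f/∂x = 3*x*(x + 2*z)
  ∂f/∂y = 0
  ∂f/∂z = 3*x^2.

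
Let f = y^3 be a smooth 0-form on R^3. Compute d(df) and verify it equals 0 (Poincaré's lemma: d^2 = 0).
d(df) = 0

Step 1: df = sum_i (∂f/∂x_i) dx_i = (0) dx + (3*y^2) dy + (0) dz.
Step 2: Apply d again. Using the 1-form formula, the coefficient of dx ∧ dy in d(df) is ∂^2 f/∂x ∂y - ∂^2 f/∂y ∂x = (0) - (0) = 0 (equality of mixed partials for smooth f).
Similarly for dx ∧ dz and dy ∧ dz — all coefficients vanish. So d(df) = 0.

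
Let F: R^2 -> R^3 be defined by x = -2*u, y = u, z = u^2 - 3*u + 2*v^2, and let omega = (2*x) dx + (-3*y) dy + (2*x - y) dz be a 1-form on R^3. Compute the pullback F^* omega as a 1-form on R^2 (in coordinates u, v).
F^* omega = (10*u*(2 - u)) du + (-20*u*v) dv

Using F^*(f dg) = (f ∘ F) d(g ∘ F), substitute each coordinate x_i by F_i(u, v) in f_i, and replace dx_i by d F_i = (∂F_i/∂u) du + (∂F_i/∂v) dv.
  For the x component: f_1(F) = -4*u; d F_1 = (-2) du + (0) dv
  For the y component: f_2(F) = -3*u; d F_2 = (1) du + (0) dv
  For the z component: f_3(F) = -5*u; d F_3 = (2*u - 3) du + (4*v) dv
Combining and collecting du, dv coefficients:
  coeff of du: 10*u*(2 - u)
  coeff of dv: -20*u*v
F^* omega = (10*u*(2 - u)) du + (-20*u*v) dv.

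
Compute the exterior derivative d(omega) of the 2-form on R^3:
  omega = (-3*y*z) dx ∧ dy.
d(omega) = (-3*y) dx ∧ dy ∧ dz

For a 2-form omega = sum_{i<j} g_{ij} dx_i ∧ dx_j, the exterior derivative is
  d(omega) = sum_{i<j} d(g_{ij}) ∧ dx_i ∧ dx_j = sum_{i<j, k} (∂g_{ij}/∂x_k) dx_k ∧ dx_i ∧ dx_j.
Expand each term, using dx_k ∧ dx_i ∧ dx_j = sgn(permutation) dx_{(a)} ∧ dx_{(b)} ∧ dx_{(c)} with (a < b < c) sorted:
  d(-3*y*z) includes (∂/∂z)(-3*y*z) dz = (-3*y) dz, which multiplied by dx ∧ dy gives (-3*y) dx ∧ dy ∧ dz
Collecting like 3-forms: d(omega) = (-3*y) dx ∧ dy ∧ dz.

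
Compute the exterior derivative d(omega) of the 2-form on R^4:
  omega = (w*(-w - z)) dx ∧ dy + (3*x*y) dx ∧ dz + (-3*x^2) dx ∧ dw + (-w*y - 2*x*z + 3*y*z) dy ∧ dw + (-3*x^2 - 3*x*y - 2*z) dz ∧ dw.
d(omega) = (-w - 3*x) dx ∧ dy ∧ dz + (-2*w - 3*z) dx ∧ dy ∧ dw + (-x - 3*y) dy ∧ dz ∧ dw + (-6*x - 3*y) dx ∧ dz ∧ dw

For a 2-form omega = sum_{i<j} g_{ij} dx_i ∧ dx_j, the exterior derivative is
  d(omega) = sum_{i<j} d(g_{ij}) ∧ dx_i ∧ dx_j = sum_{i<j, k} (∂g_{ij}/∂x_k) dx_k ∧ dx_i ∧ dx_j.
Expand each term, using dx_k ∧ dx_i ∧ dx_j = sgn(permutation) dx_{(a)} ∧ dx_{(b)} ∧ dx_{(c)} with (a < b < c) sorted:
  d(w*(-w - z)) includes (∂/∂z)(w*(-w - z)) dz = (-w) dz, which multiplied by dx ∧ dy gives (-w) dx ∧ dy ∧ dz
  d(w*(-w - z)) includes (∂/∂w)(w*(-w - z)) dw = (-2*w - z) dw, which multiplied by dx ∧ dy gives (-2*w - z) dx ∧ dy ∧ dw
  d(3*x*y) includes (∂/∂y)(3*x*y) dy = (3*x) dy, which multiplied by dx ∧ dz gives (-3*x) dx ∧ dy ∧ dz
  d(-w*y - 2*x*z + 3*y*z) includes (∂/∂x)(-w*y - 2*x*z + 3*y*z) dx = (-2*z) dx, which multiplied by dy ∧ dw gives (-2*z) dx ∧ dy ∧ dw
  d(-w*y - 2*x*z + 3*y*z) includes (∂/∂z)(-w*y - 2*x*z + 3*y*z) dz = (-2*x + 3*y) dz, which multiplied by dy ∧ dw gives (2*x - 3*y) dy ∧ dz ∧ dw
  d(-3*x^2 - 3*x*y - 2*z) includes (∂/∂x)(-3*x^2 - 3*x*y - 2*z) dx = (-6*x - 3*y) dx, which multiplied by dz ∧ dw gives (-6*x - 3*y) dx ∧ dz ∧ dw
  d(-3*x^2 - 3*x*y - 2*z) includes (∂/∂y)(-3*x^2 - 3*x*y - 2*z) dy = (-3*x) dy, which multiplied by dz ∧ dw gives (-3*x) dy ∧ dz ∧ dw
Collecting like 3-forms: d(omega) = (-w - 3*x) dx ∧ dy ∧ dz + (-2*w - 3*z) dx ∧ dy ∧ dw + (-x - 3*y) dy ∧ dz ∧ dw + (-6*x - 3*y) dx ∧ dz ∧ dw.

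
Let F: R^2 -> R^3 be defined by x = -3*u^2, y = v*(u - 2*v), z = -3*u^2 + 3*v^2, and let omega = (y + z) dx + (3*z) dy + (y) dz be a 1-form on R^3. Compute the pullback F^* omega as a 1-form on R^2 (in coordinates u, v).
F^* omega = (18*u^3 - 21*u^2*v + 6*u*v^2 + 9*v^3) du + (-9*u^3 + 36*u^2*v + 15*u*v^2 - 48*v^3) dv

Using F^*(f dg) = (f ∘ F) d(g ∘ F), substitute each coordinate x_i by F_i(u, v) in f_i, and replace dx_i by d F_i = (∂F_i/∂u) du + (∂F_i/∂v) dv.
  For the x component: f_1(F) = -3*u^2 + u*v + v^2; d F_1 = (-6*u) du + (0) dv
  For the y component: f_2(F) = -9*u^2 + 9*v^2; d F_2 = (v) du + (u - 4*v) dv
  For the z component: f_3(F) = v*(u - 2*v); d F_3 = (-6*u) du + (6*v) dv
Combining and collecting du, dv coefficients:
  coeff of du: 18*u^3 - 21*u^2*v + 6*u*v^2 + 9*v^3
  coeff of dv: -9*u^3 + 36*u^2*v + 15*u*v^2 - 48*v^3
F^* omega = (18*u^3 - 21*u^2*v + 6*u*v^2 + 9*v^3) du + (-9*u^3 + 36*u^2*v + 15*u*v^2 - 48*v^3) dv.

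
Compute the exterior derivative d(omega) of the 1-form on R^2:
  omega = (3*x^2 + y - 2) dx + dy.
d(omega) = (-1) dx ∧ dy

For a 1-form omega = sum_i f_i dx_i, the exterior derivative is
  d(omega) = sum_{i < j} (∂f_j/∂x_i - ∂f_i/∂x_j) dx_i ∧ dx_j.
  coefficient of dx ∧ dy: ∂f_2/∂x - ∂f_1/∂y = ∂(1)/∂x - ∂(3*x^2 + y - 2)/∂y = -1
Assembling: d(omega) = (-1) dx ∧ dy.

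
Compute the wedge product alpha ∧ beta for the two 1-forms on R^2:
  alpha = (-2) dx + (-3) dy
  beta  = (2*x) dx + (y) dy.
alpha ∧ beta = (6*x - 2*y) dx ∧ dy

Distribute the wedge, using dx_i ∧ dx_j = -dx_j ∧ dx_i and dx_i ∧ dx_i = 0. For each pair (i, j) with i < j, the coefficient of dx_i ∧ dx_j in alpha ∧ beta is (alpha_i * beta_j - alpha_j * beta_i). Collecting: alpha ∧ beta = (6*x - 2*y) dx ∧ dy.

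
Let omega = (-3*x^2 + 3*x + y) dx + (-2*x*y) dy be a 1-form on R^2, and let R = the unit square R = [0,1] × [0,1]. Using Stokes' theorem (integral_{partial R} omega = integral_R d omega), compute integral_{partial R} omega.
integral_(partial R) omega = -2

Stokes: integral_partial_R omega = integral_R d omega with d omega = (∂Q/∂x - ∂P/∂y) dx ∧ dy.
  ∂Q/∂x = -2*y
  ∂P/∂y = 1
  integrand = ∂Q/∂x - ∂P/∂y = -2*y - 1.
Integrating over R: integral_0^1 integral_0^1 (-2*y - 1) dx dy = -2.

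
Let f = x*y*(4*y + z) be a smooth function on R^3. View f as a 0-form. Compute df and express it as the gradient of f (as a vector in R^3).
df = (y*(4*y + z)) dx + (x*(8*y + z)) dy + (x*y) dz; grad f = (y*(4*y + z), x*(8*y + z), x*y)

For a 0-form f, d f = (∂f/∂x) dx + (∂f/∂y) dy + (∂f/∂z) dz. The components of the vector representation are exactly the entries of grad f in Cartesian coordinates:
  ∂f/∂x = y*(4*y + z)
  ∂f/∂y = x*(8*y + z)
  ∂f/∂z = x*y.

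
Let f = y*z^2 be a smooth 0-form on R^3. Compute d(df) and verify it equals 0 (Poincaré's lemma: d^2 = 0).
d(df) = 0

Step 1: df = sum_i (∂f/∂x_i) dx_i = (0) dx + (z^2) dy + (2*y*z) dz.
Step 2: Apply d again. Using the 1-form formula, the coefficient of dx ∧ dy in d(df) is ∂^2 f/∂x ∂y - ∂^2 f/∂y ∂x = (0) - (0) = 0 (equality of mixed partials for smooth f).
Similarly for dx ∧ dz and dy ∧ dz — all coefficients vanish. So d(df) = 0.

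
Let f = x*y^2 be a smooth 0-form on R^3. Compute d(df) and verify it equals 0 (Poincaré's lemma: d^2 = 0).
d(df) = 0

Step 1: df = sum_i (∂f/∂x_i) dx_i = (y^2) dx + (2*x*y) dy + (0) dz.
Step 2: Apply d again. Using the 1-form formula, the coefficient of dx ∧ dy in d(df) is ∂^2 f/∂x ∂y - ∂^2 f/∂y ∂x = (2*y) - (2*y) = 0 (equality of mixed partials for smooth f).
Similarly for dx ∧ dz and dy ∧ dz — all coefficients vanish. So d(df) = 0.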